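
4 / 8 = 1 / 2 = 0.50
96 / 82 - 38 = -1510 / 41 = -36.83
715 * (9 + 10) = 13585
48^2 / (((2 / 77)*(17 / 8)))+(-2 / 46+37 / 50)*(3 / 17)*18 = 24003531 / 575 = 41745.27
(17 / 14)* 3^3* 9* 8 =16524 / 7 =2360.57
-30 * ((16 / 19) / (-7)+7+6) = -51390 / 133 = -386.39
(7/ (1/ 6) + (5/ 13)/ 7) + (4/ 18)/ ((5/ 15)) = 11663/ 273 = 42.72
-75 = -75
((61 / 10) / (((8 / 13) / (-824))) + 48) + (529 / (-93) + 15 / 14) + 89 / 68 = -1797990841 / 221340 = -8123.21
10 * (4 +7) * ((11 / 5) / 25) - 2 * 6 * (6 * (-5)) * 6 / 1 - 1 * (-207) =59417 / 25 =2376.68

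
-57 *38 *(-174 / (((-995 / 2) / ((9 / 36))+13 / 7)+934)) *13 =-34296444 / 7379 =-4647.84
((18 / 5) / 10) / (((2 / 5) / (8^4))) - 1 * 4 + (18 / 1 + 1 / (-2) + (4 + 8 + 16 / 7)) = 259993 / 70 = 3714.19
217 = 217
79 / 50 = 1.58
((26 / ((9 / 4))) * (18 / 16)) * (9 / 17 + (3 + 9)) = 2769 / 17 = 162.88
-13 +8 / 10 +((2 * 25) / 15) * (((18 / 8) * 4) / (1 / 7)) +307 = 2524 / 5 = 504.80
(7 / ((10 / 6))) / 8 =21 / 40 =0.52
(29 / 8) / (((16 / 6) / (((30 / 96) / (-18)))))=-145 / 6144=-0.02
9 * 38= 342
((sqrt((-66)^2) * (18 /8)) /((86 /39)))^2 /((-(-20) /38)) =2549151891 /295840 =8616.66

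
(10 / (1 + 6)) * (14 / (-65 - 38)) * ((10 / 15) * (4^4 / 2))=-5120 / 309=-16.57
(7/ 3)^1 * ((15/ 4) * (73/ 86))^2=2797725/ 118336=23.64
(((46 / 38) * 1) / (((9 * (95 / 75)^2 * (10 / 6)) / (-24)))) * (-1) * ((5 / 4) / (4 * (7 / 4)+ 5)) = 1725 / 13718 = 0.13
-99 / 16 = -6.19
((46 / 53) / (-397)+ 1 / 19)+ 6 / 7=2539843 / 2798453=0.91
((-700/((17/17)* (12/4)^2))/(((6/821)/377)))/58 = -69176.85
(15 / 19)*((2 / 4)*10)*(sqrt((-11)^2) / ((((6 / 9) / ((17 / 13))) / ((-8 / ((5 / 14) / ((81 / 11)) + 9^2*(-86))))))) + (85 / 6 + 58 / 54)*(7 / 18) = 11426078205563 / 1896516908676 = 6.02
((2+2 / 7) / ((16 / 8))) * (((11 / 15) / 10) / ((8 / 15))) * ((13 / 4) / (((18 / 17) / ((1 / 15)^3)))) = 2431 / 17010000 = 0.00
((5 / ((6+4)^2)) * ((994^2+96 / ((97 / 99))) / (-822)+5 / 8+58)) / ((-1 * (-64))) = -0.89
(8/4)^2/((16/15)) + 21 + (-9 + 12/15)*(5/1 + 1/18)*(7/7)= -3007/180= -16.71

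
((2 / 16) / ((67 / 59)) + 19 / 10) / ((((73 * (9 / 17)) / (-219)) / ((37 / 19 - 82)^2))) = -70620871113 / 967480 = -72994.66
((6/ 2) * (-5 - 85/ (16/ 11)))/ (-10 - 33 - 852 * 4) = 15/ 272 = 0.06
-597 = -597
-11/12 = -0.92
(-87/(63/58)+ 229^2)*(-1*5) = -5497895/21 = -261804.52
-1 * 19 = -19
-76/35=-2.17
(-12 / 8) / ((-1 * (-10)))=-3 / 20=-0.15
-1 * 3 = -3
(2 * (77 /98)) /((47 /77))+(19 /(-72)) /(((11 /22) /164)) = -35524 /423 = -83.98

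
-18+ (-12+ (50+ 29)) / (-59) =-1129 / 59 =-19.14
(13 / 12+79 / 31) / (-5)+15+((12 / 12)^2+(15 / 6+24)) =77699 / 1860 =41.77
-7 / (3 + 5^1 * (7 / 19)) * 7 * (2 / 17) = -931 / 782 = -1.19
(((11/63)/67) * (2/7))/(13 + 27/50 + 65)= 100/10548279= 0.00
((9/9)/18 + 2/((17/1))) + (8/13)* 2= 5585/3978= 1.40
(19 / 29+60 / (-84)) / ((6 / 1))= -2 / 203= -0.01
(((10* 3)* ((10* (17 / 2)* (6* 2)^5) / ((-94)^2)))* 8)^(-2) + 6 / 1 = 9662823860802319681 / 1610470643466240000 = 6.00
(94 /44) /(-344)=-47 /7568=-0.01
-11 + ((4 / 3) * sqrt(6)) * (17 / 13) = -11 + 68 * sqrt(6) / 39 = -6.73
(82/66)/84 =41/2772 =0.01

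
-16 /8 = -2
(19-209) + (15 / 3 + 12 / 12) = -184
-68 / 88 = -17 / 22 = -0.77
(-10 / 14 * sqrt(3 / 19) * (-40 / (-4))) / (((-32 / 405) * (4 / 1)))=10125 * sqrt(57) / 8512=8.98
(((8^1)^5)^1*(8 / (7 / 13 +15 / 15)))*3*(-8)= -20447232 / 5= -4089446.40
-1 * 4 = -4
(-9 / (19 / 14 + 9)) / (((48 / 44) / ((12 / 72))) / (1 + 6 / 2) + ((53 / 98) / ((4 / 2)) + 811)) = -90552 / 84710305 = -0.00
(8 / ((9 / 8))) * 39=832 / 3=277.33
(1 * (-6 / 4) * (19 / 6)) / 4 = -19 / 16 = -1.19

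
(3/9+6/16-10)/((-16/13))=2899/384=7.55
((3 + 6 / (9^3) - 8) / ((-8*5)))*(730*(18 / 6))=88549 / 324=273.30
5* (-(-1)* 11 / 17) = 55 / 17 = 3.24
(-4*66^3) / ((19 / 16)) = -18399744 / 19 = -968407.58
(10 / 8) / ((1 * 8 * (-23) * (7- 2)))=-1 / 736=-0.00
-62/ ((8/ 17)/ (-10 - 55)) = 34255/ 4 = 8563.75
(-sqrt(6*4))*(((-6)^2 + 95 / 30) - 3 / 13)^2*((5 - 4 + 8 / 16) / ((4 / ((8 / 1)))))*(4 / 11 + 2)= -9223369*sqrt(6) / 429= -52663.28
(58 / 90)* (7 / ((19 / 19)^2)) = 203 / 45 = 4.51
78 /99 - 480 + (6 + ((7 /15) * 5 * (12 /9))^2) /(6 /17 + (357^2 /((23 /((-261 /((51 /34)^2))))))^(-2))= -1106835075916644358 /2545687627333521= -434.79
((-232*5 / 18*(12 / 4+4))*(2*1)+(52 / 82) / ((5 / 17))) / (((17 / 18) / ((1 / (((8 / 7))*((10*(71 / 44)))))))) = -63933947 / 1237175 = -51.68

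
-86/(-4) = 43/2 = 21.50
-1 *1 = -1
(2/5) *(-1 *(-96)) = 192/5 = 38.40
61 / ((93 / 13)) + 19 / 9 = 2968 / 279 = 10.64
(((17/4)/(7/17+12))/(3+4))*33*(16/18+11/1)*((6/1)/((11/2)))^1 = 30923/1477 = 20.94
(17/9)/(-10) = -17/90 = -0.19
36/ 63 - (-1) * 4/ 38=0.68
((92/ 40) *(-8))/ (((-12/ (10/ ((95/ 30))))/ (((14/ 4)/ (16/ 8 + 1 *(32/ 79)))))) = 12719/ 1805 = 7.05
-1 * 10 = -10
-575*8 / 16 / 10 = -115 / 4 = -28.75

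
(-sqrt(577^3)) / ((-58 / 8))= 2308*sqrt(577) / 29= 1911.73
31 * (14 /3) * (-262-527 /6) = -455483 /9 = -50609.22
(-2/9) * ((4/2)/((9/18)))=-8/9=-0.89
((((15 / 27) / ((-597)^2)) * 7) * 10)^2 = 122500 / 10289217397761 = 0.00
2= 2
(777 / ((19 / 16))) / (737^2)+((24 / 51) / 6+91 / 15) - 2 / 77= 112746103069 / 18421576635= 6.12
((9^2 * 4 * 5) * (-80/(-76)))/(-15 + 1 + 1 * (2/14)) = -226800/1843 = -123.06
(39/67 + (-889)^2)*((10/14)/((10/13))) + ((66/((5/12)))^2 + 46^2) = 8923623141/11725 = 761076.60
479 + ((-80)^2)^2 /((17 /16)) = 655368143 /17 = 38551067.24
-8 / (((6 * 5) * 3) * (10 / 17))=-34 / 225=-0.15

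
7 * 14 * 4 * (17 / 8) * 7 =5831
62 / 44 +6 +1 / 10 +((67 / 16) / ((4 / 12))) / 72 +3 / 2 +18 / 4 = 288997 / 21120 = 13.68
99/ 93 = 33/ 31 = 1.06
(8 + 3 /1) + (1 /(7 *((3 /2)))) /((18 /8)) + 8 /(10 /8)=16483 /945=17.44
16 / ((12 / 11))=44 / 3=14.67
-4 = -4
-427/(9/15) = -2135/3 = -711.67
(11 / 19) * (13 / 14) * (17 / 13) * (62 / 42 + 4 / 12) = 187 / 147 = 1.27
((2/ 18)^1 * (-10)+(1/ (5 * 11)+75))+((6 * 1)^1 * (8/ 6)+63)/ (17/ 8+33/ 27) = 11347184/ 119295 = 95.12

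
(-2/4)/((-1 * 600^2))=1/720000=0.00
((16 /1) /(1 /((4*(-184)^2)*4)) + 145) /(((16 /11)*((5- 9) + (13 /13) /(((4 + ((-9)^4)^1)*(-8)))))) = -625907697415 /420162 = -1489681.83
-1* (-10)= 10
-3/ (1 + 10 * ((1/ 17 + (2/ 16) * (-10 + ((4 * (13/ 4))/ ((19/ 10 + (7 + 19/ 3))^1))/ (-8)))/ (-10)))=-745824/ 548059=-1.36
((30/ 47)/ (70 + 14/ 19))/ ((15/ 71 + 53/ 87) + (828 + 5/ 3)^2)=1760445/ 134292739643104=0.00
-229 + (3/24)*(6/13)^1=-11905/52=-228.94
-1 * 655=-655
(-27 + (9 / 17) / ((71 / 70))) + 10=-19889 / 1207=-16.48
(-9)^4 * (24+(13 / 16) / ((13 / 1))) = 2525985 / 16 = 157874.06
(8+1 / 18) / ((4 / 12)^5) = 3915 / 2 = 1957.50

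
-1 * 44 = -44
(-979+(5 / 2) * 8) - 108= -1067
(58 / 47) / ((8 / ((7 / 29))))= 7 / 188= 0.04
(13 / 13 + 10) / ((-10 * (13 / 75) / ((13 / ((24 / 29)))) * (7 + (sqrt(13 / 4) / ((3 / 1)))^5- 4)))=-18083165760 / 543824291 + 131003730 * sqrt(13) / 543824291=-32.38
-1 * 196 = -196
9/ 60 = 0.15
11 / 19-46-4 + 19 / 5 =-4334 / 95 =-45.62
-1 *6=-6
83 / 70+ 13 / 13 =153 / 70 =2.19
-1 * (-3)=3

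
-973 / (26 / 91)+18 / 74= -251989 / 74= -3405.26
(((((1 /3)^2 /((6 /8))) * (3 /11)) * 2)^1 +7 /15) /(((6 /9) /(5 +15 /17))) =2710 /561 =4.83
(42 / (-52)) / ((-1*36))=7 / 312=0.02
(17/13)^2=289/169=1.71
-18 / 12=-3 / 2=-1.50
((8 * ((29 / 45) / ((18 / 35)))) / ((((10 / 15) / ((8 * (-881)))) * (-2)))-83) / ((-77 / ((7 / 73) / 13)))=-1428503 / 281853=-5.07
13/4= 3.25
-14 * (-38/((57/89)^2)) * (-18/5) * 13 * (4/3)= -23065952/285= -80933.16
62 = 62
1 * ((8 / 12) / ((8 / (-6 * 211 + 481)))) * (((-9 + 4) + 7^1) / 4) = -785 / 24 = -32.71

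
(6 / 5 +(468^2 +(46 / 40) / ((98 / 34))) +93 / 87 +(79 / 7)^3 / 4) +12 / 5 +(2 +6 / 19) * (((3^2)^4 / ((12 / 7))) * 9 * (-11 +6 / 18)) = -596716745638 / 944965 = -631469.68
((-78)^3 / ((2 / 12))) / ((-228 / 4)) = 949104 / 19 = 49952.84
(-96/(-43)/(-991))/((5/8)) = -768/213065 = -0.00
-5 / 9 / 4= -5 / 36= -0.14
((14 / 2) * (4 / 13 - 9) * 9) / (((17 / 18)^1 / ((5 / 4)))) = -320355 / 442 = -724.79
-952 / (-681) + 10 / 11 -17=-110065 / 7491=-14.69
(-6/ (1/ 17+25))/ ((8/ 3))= -51/ 568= -0.09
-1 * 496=-496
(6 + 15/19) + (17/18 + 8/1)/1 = 5381/342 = 15.73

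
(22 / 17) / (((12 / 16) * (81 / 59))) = 5192 / 4131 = 1.26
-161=-161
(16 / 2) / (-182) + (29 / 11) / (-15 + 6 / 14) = -22961 / 102102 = -0.22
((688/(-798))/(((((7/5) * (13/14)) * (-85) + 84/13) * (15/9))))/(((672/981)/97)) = 17730921/25183550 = 0.70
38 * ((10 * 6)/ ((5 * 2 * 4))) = 57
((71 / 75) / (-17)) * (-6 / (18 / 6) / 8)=71 / 5100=0.01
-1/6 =-0.17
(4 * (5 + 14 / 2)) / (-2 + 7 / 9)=-432 / 11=-39.27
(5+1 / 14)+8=13.07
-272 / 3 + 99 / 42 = -88.31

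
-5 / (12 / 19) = -95 / 12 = -7.92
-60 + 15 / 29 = -1725 / 29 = -59.48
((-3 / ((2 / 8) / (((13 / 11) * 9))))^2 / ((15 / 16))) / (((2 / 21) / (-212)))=-23402276352 / 605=-38681448.52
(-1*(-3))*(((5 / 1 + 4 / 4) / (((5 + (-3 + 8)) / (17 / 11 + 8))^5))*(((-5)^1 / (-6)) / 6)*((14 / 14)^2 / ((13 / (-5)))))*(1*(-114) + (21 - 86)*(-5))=-21543632775 / 133994432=-160.78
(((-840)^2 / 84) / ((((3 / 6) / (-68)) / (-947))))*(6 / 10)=649111680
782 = 782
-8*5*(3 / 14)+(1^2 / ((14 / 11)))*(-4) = -82 / 7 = -11.71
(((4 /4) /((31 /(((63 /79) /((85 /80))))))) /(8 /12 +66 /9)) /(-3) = -42 /41633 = -0.00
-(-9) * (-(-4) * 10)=360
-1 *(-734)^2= -538756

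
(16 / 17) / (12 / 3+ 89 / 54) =864 / 5185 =0.17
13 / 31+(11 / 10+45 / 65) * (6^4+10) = 4717464 / 2015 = 2341.17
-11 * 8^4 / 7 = -45056 / 7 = -6436.57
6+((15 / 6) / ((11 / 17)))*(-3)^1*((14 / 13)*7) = -11637 / 143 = -81.38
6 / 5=1.20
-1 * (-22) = 22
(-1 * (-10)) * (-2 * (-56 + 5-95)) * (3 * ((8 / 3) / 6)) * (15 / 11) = 58400 / 11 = 5309.09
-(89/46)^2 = -7921/2116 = -3.74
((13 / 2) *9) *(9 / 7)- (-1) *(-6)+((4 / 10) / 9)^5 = 69.21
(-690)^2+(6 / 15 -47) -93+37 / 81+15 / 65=475961.09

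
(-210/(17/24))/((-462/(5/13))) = 600/2431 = 0.25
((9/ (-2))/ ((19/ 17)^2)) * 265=-689265/ 722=-954.66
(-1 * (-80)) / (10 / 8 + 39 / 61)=19520 / 461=42.34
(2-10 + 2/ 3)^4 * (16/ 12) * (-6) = -1874048/ 81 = -23136.40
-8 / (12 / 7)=-4.67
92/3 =30.67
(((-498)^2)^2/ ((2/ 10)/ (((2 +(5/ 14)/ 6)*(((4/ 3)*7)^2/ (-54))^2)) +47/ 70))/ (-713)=-291976286842033920/ 2398887787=-121713190.76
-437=-437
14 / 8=7 / 4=1.75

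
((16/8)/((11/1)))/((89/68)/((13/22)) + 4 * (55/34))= 884/42229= 0.02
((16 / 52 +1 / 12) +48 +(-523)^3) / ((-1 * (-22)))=-2028788773 / 312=-6502528.12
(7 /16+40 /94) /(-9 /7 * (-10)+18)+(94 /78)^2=40635799 /27451008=1.48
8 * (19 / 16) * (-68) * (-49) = 31654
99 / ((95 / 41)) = 4059 / 95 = 42.73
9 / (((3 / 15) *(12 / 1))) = 15 / 4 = 3.75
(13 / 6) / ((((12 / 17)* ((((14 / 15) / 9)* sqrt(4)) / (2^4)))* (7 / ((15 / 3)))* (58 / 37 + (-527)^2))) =613275 / 1007051038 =0.00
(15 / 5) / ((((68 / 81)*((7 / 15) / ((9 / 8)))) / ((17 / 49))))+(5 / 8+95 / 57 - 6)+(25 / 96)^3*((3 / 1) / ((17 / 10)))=-591874741 / 859815936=-0.69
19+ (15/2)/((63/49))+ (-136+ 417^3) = 435069611/6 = 72511601.83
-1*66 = -66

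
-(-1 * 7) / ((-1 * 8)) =-7 / 8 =-0.88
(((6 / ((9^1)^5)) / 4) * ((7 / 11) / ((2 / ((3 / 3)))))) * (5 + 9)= 49 / 433026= 0.00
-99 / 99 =-1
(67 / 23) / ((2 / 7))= 469 / 46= 10.20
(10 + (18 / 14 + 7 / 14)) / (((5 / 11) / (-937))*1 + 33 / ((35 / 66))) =8503275 / 44896942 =0.19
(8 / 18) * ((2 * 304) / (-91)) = -2432 / 819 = -2.97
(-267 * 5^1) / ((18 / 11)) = -4895 / 6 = -815.83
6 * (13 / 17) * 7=546 / 17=32.12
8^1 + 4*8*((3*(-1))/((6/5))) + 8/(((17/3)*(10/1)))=-6108/85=-71.86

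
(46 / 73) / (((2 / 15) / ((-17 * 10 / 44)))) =-29325 / 1606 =-18.26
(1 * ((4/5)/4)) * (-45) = -9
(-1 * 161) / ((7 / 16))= -368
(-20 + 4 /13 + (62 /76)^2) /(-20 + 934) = -357171 /17157608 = -0.02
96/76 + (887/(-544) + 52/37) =396983/382432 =1.04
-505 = -505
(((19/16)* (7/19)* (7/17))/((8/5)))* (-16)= -245/136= -1.80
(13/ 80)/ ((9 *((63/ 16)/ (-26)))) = -338/ 2835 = -0.12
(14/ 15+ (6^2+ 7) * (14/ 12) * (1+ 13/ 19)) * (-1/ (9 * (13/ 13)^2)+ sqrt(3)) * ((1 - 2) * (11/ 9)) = 267806/ 23085 - 267806 * sqrt(3)/ 2565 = -169.24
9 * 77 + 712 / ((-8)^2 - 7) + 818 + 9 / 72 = 1523.62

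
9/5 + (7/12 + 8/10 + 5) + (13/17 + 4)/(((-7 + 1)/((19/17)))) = 126509/17340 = 7.30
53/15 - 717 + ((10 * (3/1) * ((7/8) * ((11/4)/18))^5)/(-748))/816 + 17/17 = -2088790063546901511967/2931772335838986240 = -712.47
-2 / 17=-0.12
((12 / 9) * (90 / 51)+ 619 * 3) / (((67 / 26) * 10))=72.15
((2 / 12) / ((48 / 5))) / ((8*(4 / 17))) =0.01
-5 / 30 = -0.17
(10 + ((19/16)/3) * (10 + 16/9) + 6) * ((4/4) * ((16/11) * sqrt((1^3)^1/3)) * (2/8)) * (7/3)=31241 * sqrt(3)/5346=10.12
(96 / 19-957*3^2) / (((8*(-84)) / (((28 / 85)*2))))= 54517 / 6460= 8.44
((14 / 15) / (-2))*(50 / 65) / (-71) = 14 / 2769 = 0.01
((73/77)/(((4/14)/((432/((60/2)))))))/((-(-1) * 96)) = 219/440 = 0.50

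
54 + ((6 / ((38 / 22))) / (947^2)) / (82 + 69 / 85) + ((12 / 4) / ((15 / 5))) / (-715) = 4630768578506771 / 85757194715335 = 54.00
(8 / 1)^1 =8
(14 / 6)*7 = 49 / 3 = 16.33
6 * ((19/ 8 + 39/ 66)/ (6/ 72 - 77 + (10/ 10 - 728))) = -2349/ 106117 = -0.02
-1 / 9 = -0.11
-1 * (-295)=295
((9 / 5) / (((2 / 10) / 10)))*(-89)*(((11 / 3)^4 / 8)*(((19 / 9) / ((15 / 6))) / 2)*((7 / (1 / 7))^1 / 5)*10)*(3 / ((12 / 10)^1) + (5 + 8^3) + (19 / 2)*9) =-733948864495 / 162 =-4530548546.27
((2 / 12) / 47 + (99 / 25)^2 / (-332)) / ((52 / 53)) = -67744123 / 1521390000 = -0.04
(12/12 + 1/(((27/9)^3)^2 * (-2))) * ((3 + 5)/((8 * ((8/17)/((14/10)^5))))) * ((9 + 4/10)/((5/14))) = 136960259807/455625000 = 300.60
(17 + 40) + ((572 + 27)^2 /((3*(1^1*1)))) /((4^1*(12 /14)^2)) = 17605873 /432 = 40754.34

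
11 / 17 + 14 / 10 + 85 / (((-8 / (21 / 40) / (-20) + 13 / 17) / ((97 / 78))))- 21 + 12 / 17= 12284101 / 240890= 50.99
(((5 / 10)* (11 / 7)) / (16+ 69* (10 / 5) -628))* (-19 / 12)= 209 / 79632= 0.00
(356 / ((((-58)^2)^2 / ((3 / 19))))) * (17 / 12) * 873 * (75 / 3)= 33021225 / 215013424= 0.15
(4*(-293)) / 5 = -1172 / 5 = -234.40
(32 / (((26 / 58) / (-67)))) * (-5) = 310880 / 13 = 23913.85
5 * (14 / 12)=35 / 6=5.83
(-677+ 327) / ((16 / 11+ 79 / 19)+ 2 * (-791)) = 14630 / 65893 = 0.22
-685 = -685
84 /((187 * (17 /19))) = 1596 /3179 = 0.50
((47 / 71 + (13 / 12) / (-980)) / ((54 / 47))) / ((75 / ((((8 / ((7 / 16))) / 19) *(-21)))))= -103737836 / 669272625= -0.16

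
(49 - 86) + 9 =-28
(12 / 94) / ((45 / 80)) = 32 / 141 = 0.23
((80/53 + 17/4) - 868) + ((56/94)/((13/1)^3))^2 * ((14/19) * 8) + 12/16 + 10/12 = -55445559873595427/64422348171402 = -860.66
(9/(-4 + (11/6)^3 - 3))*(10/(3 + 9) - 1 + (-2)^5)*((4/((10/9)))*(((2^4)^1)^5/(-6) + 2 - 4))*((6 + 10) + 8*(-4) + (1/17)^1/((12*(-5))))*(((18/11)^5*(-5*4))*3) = -6066493653457384210944/2477769635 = -2448368713444.74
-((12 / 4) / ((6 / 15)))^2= -56.25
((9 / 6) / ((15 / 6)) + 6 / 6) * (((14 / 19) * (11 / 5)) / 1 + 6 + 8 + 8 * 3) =30112 / 475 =63.39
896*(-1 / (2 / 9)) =-4032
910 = 910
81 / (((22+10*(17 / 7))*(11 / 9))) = 63 / 44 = 1.43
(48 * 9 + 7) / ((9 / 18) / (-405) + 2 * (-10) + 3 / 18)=-177795 / 8033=-22.13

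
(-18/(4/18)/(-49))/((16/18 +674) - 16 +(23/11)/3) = 8019/3199651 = 0.00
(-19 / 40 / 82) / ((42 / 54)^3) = -13851 / 1125040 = -0.01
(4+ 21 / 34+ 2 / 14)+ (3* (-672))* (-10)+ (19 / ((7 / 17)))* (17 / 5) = 20321.65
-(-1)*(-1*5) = -5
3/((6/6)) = 3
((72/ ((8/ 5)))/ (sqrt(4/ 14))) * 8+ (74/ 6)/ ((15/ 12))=148/ 15+ 180 * sqrt(14)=683.36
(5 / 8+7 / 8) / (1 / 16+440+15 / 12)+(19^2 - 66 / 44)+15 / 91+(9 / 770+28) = 13700726701 / 35340305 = 387.68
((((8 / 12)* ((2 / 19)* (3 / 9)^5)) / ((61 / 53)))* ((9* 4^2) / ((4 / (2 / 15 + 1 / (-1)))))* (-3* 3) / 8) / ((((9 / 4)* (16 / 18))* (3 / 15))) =0.02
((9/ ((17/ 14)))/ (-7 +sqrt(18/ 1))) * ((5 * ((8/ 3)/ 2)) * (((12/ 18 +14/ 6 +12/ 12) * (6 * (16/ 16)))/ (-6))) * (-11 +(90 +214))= 2953440 * sqrt(2)/ 527 +6891360/ 527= 21002.19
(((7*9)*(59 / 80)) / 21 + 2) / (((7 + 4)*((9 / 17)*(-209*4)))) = -0.00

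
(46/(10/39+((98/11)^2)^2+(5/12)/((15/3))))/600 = 4377659/359742981725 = 0.00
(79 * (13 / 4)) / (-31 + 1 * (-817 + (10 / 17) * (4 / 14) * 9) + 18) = -122213 / 394360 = -0.31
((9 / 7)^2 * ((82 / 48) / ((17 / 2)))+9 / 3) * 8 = 22206 / 833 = 26.66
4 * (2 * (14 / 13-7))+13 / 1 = -447 / 13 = -34.38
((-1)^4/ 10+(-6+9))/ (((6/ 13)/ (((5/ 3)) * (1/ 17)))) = 403/ 612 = 0.66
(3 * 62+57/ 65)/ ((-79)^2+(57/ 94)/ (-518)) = 591461724/ 19752636475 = 0.03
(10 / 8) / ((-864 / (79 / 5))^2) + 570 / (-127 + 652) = 113511079 / 104509440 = 1.09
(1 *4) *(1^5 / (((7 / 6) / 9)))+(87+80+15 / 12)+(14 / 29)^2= 4694063 / 23548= 199.34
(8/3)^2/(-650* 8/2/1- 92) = -16/6057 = -0.00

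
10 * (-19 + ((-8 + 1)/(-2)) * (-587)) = -20735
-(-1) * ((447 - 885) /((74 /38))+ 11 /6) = -49525 /222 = -223.09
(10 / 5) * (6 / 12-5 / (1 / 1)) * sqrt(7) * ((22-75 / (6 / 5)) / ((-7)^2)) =729 * sqrt(7) / 98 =19.68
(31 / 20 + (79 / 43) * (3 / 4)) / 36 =1259 / 15480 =0.08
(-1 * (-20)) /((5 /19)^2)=1444 /5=288.80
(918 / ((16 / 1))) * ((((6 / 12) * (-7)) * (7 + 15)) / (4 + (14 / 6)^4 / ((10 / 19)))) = -14313915 / 195436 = -73.24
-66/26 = -33/13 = -2.54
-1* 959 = -959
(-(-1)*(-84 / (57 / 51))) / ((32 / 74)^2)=-488733 / 1216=-401.92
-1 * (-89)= 89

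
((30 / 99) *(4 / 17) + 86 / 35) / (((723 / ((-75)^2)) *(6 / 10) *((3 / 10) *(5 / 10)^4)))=1748.58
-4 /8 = -1 /2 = -0.50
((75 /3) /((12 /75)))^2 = 390625 /16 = 24414.06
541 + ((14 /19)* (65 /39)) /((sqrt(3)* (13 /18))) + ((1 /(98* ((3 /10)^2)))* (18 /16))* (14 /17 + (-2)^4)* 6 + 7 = 140* sqrt(3) /247 + 467209 /833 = 561.86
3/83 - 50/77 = -3919/6391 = -0.61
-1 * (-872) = 872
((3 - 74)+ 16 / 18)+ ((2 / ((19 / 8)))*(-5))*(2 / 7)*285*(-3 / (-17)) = -139889 / 1071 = -130.62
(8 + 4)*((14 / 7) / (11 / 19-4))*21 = -9576 / 65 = -147.32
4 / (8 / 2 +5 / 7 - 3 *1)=7 / 3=2.33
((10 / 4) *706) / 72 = 1765 / 72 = 24.51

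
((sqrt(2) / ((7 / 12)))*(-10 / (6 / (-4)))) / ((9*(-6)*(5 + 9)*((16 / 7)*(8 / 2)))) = -5*sqrt(2) / 3024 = -0.00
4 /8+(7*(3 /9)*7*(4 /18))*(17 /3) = 3413 /162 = 21.07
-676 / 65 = -52 / 5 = -10.40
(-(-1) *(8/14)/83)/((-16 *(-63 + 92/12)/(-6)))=-9/192892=-0.00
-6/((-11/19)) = 114/11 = 10.36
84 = 84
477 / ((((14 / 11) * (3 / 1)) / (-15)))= -26235 / 14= -1873.93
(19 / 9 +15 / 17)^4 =44000935696 / 547981281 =80.30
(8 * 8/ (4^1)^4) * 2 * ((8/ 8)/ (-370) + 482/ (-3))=-178343/ 2220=-80.33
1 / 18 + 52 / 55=1.00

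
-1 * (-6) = 6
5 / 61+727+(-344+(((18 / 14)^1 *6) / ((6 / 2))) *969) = 1227538 / 427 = 2874.80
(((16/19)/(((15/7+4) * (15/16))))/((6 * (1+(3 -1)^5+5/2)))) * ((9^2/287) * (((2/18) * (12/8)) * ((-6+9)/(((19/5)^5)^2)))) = 2250000000/14581435177066766887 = 0.00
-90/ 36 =-2.50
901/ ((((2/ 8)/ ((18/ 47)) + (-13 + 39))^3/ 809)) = 272063826432/ 7066834559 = 38.50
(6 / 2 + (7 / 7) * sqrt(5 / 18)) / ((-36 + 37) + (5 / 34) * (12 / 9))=17 * sqrt(10) / 122 + 153 / 61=2.95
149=149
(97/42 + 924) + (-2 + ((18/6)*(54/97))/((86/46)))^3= 2818967307359323/3047683472862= 924.95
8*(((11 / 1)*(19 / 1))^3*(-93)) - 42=-6792220818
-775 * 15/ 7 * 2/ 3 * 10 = -77500/ 7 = -11071.43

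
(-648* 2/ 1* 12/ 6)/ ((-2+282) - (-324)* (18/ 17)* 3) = -2754/ 1391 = -1.98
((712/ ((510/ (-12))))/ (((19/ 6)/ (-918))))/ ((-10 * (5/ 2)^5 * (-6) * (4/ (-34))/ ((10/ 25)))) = -20915712/ 7421875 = -2.82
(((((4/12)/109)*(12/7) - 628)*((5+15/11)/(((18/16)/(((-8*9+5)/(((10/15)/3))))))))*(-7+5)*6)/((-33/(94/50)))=79808256/109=732185.83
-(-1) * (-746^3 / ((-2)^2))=-103790234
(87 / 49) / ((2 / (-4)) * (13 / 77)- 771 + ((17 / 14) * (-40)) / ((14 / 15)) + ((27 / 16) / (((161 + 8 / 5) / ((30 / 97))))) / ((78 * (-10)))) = -10465170144 / 4851645248239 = -0.00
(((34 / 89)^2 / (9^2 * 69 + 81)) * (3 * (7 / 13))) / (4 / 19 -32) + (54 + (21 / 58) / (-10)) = 13139974687901 / 243496134180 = 53.96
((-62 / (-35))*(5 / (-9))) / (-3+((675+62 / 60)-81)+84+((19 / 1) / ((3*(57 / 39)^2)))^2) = -223820 / 155749531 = -0.00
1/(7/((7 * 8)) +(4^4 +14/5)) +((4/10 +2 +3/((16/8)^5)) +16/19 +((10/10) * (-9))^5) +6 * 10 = -1857180029983/31485280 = -58985.66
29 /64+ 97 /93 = 8905 /5952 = 1.50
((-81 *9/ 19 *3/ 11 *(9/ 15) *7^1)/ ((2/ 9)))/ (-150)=137781/ 104500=1.32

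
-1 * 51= -51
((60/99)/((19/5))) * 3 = 100/209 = 0.48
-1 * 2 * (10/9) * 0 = 0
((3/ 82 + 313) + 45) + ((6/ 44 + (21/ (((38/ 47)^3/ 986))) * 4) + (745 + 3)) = 488192508425/ 3093409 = 157816.99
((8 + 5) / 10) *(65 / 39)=13 / 6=2.17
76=76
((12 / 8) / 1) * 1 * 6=9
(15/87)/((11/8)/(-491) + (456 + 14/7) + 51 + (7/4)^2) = 39280/116659489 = 0.00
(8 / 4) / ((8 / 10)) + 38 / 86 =253 / 86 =2.94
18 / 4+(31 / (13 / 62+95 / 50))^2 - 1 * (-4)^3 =60825323 / 213858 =284.42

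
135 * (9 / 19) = 1215 / 19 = 63.95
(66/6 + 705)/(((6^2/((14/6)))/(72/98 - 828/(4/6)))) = -1209682/21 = -57603.90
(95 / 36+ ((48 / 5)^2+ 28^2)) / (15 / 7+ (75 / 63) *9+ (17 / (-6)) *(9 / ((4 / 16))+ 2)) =-5536433 / 597300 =-9.27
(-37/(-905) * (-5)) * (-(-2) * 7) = -518/181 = -2.86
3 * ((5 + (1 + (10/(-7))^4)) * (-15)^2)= 16474050/2401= 6861.33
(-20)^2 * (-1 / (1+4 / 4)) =-200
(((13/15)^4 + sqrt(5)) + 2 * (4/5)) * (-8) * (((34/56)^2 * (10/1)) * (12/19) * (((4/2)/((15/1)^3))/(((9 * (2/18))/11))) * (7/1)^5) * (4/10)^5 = -279141632 * sqrt(5)/13359375-30583036343552/676318359375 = -91.94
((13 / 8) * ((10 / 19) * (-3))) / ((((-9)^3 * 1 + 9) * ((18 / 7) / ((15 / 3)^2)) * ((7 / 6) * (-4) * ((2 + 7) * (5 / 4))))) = -0.00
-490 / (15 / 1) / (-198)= 49 / 297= 0.16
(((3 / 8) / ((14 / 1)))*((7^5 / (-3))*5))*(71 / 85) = -170471 / 272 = -626.73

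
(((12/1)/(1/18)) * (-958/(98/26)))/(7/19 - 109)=1064817/2107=505.37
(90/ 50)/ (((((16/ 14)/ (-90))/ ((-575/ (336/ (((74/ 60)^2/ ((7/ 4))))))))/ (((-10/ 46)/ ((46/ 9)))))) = -184815/ 20608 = -8.97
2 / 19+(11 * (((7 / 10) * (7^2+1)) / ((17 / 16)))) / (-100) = -5682 / 1615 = -3.52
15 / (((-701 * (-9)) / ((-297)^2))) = 147015 / 701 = 209.72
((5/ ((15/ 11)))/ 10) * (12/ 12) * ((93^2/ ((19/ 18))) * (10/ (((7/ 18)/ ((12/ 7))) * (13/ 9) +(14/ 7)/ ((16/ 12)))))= 100881936/ 6137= 16438.31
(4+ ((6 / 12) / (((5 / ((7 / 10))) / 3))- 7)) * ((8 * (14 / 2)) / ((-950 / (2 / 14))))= 279 / 11875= 0.02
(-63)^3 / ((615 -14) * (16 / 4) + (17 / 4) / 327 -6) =-327061476 / 3136601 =-104.27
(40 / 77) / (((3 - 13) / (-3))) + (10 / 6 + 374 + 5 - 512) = -30302 / 231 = -131.18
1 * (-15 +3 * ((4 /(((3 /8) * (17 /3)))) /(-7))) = -1881 /119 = -15.81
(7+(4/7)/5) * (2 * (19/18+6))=100.39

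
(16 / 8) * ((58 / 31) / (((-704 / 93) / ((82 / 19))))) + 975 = 1626633 / 1672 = 972.87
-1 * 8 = -8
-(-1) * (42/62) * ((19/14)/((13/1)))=57/806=0.07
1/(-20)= -1/20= -0.05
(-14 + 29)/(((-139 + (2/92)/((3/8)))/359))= -371565/9587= -38.76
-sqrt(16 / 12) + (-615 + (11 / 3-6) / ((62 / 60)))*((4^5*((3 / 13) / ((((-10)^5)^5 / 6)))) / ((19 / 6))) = -1.15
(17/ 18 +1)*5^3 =4375/ 18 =243.06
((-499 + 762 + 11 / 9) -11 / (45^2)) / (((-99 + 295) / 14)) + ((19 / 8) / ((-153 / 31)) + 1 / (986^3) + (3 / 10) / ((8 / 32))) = 66551784915013 / 3396986500950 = 19.59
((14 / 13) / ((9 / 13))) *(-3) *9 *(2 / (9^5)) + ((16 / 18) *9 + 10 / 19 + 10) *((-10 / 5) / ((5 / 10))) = -27714196 / 373977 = -74.11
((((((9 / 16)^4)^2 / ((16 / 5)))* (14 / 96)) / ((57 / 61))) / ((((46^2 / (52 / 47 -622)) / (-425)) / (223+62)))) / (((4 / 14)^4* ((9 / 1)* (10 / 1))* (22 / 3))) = 152041306547986907625 / 38490717902763720704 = 3.95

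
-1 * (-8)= 8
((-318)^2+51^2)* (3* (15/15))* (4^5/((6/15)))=796608000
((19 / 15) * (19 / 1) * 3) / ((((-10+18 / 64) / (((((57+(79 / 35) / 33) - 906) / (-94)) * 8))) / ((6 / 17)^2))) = -543692199936 / 8131802525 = -66.86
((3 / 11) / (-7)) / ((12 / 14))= -1 / 22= -0.05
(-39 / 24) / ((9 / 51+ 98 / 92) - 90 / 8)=5083 / 31306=0.16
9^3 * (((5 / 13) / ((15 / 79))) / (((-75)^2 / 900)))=76788 / 325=236.27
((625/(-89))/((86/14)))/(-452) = 4375/1729804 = 0.00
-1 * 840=-840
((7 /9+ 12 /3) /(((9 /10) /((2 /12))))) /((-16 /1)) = -215 /3888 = -0.06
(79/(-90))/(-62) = 79/5580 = 0.01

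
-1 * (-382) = 382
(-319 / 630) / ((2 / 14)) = -319 / 90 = -3.54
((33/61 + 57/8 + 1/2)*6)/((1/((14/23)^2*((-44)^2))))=1134099120/32269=35145.16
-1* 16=-16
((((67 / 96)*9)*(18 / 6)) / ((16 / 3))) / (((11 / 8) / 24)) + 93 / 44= 5613 / 88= 63.78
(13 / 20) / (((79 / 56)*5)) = 182 / 1975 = 0.09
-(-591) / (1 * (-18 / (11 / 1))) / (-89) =2167 / 534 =4.06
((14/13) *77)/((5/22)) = 23716/65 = 364.86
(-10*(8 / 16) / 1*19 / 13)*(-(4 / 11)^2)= 1520 / 1573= 0.97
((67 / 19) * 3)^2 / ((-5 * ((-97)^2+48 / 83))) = -3353283 / 1409695975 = -0.00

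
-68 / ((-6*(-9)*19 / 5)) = -170 / 513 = -0.33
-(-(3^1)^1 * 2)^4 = -1296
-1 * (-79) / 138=79 / 138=0.57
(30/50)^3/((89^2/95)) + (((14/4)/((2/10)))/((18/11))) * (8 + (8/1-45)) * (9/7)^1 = -315847823/792100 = -398.75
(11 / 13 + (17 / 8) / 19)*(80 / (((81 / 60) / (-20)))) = -2524000 / 2223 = -1135.40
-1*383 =-383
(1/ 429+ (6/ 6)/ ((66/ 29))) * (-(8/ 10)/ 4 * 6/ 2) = -379/ 1430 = -0.27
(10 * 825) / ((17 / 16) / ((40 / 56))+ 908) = 9.07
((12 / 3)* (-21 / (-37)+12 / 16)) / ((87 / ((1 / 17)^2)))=65 / 310097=0.00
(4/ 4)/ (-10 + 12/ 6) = -1/ 8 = -0.12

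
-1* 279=-279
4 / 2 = 2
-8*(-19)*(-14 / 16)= -133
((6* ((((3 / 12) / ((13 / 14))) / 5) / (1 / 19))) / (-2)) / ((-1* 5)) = 399 / 650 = 0.61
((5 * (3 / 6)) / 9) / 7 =5 / 126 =0.04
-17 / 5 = -3.40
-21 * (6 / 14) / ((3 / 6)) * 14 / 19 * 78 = -19656 / 19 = -1034.53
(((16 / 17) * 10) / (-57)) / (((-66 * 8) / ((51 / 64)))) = 5 / 20064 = 0.00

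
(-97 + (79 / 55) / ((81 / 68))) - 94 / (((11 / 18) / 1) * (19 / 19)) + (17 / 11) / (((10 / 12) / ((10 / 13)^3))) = -2434852531 / 9787635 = -248.77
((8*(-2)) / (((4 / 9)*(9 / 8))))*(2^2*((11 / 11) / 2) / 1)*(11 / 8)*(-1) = 88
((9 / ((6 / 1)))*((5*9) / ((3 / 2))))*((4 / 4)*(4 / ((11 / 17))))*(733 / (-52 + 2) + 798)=11985102 / 55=217910.95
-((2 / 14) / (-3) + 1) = -20 / 21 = -0.95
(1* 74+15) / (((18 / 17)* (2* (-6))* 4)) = -1.75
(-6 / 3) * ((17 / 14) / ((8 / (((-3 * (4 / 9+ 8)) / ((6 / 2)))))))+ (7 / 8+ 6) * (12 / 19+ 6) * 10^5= 10914756137 / 2394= 4559213.09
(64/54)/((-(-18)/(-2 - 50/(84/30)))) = -2224/1701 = -1.31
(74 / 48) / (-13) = -0.12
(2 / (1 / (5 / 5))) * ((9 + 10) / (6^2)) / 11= 0.10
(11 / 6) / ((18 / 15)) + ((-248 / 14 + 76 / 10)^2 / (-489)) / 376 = 515971901 / 337850100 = 1.53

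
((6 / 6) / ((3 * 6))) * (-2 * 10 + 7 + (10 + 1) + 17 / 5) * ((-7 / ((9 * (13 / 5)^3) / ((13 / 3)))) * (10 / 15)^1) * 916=-1122100 / 123201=-9.11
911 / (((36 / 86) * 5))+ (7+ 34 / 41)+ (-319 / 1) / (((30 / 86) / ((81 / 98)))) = -312.75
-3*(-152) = 456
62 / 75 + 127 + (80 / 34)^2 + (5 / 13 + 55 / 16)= 618485369 / 4508400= 137.19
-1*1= -1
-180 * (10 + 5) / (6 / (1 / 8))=-225 / 4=-56.25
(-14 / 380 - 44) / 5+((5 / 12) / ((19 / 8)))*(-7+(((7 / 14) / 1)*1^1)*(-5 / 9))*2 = -291409 / 25650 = -11.36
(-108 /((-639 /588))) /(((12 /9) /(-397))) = -2100924 /71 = -29590.48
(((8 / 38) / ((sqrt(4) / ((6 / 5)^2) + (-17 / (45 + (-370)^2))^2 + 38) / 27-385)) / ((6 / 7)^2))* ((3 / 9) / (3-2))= -16540968928050 / 66419285525968637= -0.00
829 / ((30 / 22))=9119 / 15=607.93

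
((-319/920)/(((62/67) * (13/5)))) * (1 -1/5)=-21373/185380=-0.12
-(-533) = 533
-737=-737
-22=-22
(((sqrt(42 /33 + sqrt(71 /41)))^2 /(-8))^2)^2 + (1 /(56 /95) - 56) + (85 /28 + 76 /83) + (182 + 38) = 116389 * sqrt(2911) /1145554432 + 9936577255444669 /58569906999296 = 169.66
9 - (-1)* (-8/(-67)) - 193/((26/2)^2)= 90328/11323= 7.98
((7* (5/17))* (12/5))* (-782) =-3864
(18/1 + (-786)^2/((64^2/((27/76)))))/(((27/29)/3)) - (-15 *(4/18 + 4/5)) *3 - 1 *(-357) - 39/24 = 49187463/77824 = 632.03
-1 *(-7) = 7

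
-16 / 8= -2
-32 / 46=-16 / 23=-0.70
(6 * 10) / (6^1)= 10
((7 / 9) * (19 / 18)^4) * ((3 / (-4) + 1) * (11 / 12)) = 10034717 / 45349632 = 0.22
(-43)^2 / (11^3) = 1849 / 1331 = 1.39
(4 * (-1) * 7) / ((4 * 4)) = -7 / 4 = -1.75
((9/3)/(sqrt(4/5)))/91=3 * sqrt(5)/182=0.04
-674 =-674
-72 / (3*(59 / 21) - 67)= 252 / 205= 1.23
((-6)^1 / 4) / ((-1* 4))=3 / 8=0.38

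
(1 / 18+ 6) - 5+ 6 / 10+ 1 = 239 / 90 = 2.66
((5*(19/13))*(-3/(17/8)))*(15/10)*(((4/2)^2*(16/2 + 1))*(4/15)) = -32832/221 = -148.56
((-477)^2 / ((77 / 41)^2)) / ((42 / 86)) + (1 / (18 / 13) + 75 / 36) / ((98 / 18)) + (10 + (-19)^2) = 21990314275 / 166012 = 132462.20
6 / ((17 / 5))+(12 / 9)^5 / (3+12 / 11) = 519538 / 185895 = 2.79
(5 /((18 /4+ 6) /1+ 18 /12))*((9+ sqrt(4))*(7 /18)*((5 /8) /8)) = 1925 /13824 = 0.14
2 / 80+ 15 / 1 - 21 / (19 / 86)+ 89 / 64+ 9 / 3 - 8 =-508513 / 6080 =-83.64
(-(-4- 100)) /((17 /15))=1560 /17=91.76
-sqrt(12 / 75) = -2 / 5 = -0.40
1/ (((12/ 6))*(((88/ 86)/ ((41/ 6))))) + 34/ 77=13973/ 3696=3.78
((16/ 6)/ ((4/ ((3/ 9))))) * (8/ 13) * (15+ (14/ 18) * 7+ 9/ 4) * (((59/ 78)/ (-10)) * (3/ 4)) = -48203/ 273780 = -0.18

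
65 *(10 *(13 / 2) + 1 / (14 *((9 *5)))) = 532363 / 126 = 4225.10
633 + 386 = 1019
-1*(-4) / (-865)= -4 / 865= -0.00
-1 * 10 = -10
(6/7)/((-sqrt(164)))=-3* sqrt(41)/287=-0.07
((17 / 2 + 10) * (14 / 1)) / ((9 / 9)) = 259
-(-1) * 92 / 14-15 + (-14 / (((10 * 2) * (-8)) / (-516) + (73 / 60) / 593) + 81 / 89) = -15580929356 / 297506797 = -52.37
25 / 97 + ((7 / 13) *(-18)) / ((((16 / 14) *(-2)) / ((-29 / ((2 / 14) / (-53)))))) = 460240343 / 10088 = 45622.56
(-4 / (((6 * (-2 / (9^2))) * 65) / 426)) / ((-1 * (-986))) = 5751 / 32045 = 0.18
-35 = -35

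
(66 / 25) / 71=0.04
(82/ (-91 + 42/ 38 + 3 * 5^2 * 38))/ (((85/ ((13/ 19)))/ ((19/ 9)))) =779/ 1543005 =0.00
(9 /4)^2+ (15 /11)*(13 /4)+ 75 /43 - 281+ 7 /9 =-18321019 /68112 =-268.98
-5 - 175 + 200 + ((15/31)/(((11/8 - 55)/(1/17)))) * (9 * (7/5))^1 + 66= 85.99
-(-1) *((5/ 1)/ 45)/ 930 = 1/ 8370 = 0.00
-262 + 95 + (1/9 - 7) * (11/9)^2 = -129245/729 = -177.29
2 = 2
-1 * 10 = -10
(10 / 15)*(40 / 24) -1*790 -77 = -7793 / 9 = -865.89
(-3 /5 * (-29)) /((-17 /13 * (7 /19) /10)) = -42978 /119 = -361.16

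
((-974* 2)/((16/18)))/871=-2.52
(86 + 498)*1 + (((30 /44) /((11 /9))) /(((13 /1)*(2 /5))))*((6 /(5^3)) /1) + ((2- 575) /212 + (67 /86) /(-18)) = 93768135398 /161319015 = 581.26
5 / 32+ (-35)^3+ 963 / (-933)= -426700717 / 9952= -42875.88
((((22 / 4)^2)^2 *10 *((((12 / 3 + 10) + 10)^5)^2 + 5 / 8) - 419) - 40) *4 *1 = 37131556028563137289 / 16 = 2320722251785196080.56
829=829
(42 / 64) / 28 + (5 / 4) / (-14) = -59 / 896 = -0.07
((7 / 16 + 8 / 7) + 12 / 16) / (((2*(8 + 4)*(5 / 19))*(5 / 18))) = 14877 / 11200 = 1.33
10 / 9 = 1.11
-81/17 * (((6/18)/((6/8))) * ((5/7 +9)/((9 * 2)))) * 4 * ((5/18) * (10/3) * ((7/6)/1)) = -400/81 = -4.94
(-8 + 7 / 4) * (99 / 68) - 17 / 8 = -11.22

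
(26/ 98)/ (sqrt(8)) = 13*sqrt(2)/ 196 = 0.09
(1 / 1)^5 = 1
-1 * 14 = -14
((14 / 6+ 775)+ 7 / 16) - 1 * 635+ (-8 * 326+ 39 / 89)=-10529587 / 4272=-2464.79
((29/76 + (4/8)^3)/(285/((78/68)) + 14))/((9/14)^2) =0.00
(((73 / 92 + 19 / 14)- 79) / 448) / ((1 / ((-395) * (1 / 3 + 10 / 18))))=2172105 / 36064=60.23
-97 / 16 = -6.06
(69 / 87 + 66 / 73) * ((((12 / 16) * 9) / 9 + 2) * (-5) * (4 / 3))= -197615 / 6351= -31.12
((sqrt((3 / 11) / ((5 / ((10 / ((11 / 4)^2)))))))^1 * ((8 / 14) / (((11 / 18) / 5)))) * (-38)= -54720 * sqrt(66) / 9317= -47.71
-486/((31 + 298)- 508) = 486/179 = 2.72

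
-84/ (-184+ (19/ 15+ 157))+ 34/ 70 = 25331/ 6755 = 3.75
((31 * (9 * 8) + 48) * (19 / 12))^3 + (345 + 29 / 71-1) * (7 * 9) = 3340259091539 / 71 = 47045902697.73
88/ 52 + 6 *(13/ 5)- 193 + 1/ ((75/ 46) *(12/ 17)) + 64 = -648407/ 5850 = -110.84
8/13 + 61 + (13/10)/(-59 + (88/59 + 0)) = 2089843/33930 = 61.59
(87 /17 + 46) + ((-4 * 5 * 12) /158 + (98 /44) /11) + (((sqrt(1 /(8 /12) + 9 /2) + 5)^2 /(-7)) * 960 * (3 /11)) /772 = 21207372099 /439083106 - 7200 * sqrt(6) /14861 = 47.11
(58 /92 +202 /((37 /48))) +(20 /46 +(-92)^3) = -778424.88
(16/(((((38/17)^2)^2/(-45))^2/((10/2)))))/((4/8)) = 70629544090125/135868504328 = 519.84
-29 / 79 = -0.37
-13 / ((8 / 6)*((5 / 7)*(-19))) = 273 / 380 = 0.72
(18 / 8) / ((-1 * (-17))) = 9 / 68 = 0.13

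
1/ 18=0.06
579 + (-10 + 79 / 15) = 8614 / 15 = 574.27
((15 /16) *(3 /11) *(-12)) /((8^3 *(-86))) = 135 /1937408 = 0.00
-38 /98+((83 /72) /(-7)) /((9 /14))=-10223 /15876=-0.64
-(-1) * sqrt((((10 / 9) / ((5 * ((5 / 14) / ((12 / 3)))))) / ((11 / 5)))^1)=4 * sqrt(77) / 33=1.06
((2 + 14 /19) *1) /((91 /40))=160 /133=1.20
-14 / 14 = -1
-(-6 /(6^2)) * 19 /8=19 /48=0.40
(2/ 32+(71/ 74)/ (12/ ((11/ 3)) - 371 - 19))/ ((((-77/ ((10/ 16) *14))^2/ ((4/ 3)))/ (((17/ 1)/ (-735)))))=-6423875/ 268765269696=-0.00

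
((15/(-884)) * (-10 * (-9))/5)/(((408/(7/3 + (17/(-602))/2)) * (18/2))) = -41885/217124544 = -0.00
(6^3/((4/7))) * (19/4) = 3591/2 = 1795.50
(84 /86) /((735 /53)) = 106 /1505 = 0.07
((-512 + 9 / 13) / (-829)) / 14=0.04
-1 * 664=-664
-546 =-546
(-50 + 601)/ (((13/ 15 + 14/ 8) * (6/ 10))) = 55100/ 157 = 350.96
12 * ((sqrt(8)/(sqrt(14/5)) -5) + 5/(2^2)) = -45 + 24 * sqrt(35)/7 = -24.72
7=7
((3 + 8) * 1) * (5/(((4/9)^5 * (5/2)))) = 649539/512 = 1268.63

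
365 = 365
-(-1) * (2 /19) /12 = 0.01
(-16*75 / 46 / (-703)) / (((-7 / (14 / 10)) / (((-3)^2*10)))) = -10800 / 16169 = -0.67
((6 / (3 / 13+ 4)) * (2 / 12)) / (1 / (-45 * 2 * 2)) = -468 / 11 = -42.55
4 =4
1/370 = 0.00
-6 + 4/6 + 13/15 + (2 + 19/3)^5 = 48822698/1215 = 40183.29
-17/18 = -0.94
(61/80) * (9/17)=549/1360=0.40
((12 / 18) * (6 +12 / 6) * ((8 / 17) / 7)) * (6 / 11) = 256 / 1309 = 0.20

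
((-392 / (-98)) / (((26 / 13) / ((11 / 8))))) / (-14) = -11 / 56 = -0.20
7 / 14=1 / 2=0.50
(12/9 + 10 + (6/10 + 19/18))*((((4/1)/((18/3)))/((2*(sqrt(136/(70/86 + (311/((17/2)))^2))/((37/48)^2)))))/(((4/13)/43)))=20804693*sqrt(24336637674)/2876497920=1128.31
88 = 88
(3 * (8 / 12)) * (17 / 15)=34 / 15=2.27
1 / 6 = 0.17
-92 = -92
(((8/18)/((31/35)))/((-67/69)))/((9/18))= -1.03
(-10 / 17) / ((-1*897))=10 / 15249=0.00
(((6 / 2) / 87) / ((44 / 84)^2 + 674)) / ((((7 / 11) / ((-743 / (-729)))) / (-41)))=-2345651 / 698486895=-0.00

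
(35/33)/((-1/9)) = -105/11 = -9.55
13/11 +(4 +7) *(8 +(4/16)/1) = 4045/44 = 91.93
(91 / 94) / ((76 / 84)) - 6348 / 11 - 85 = -12986417 / 19646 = -661.02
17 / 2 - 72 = -127 / 2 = -63.50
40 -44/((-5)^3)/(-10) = 24978/625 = 39.96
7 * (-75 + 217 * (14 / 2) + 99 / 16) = 162421 / 16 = 10151.31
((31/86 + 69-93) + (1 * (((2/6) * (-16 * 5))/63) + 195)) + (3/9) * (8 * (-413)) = -15122659/16254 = -930.40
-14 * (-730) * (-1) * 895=-9146900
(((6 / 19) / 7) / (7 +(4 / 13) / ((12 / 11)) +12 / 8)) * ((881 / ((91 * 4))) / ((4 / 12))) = 23787 / 637735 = 0.04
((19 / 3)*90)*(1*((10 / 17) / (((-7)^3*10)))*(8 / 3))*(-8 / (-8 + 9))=2.09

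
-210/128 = -105/64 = -1.64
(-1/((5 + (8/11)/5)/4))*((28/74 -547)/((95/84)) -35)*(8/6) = 320658800/596847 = 537.25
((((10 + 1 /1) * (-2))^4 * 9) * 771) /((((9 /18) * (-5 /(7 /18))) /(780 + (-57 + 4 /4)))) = -183067690713.60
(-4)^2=16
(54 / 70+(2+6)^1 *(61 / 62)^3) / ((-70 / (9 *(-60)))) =472429368 / 7298795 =64.73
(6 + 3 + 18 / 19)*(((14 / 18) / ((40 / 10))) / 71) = 147 / 5396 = 0.03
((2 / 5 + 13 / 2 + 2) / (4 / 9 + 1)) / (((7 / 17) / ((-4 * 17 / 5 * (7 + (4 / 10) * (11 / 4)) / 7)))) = -18750609 / 79625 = -235.49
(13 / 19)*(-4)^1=-52 / 19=-2.74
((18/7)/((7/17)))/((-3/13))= -1326/49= -27.06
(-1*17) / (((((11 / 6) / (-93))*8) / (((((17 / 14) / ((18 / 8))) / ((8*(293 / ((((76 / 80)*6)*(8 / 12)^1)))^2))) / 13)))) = 3234199 / 34373939600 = 0.00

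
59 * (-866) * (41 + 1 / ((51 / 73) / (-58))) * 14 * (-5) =-7664610940 / 51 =-150286489.02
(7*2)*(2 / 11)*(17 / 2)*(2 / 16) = 119 / 44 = 2.70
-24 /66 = -4 /11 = -0.36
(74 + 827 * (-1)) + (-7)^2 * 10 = -263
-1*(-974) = 974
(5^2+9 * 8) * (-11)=-1067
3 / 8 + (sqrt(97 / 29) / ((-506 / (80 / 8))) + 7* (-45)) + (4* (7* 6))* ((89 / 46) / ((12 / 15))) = 16869 / 184 - 5* sqrt(2813) / 7337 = 91.64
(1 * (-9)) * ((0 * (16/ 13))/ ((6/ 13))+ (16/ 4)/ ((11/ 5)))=-180/ 11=-16.36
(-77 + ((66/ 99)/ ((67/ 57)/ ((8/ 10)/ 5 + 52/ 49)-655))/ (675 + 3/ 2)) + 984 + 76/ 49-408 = 168251379914321/ 336132329295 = 500.55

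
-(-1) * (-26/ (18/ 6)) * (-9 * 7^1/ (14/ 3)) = 117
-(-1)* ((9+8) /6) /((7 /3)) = 17 /14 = 1.21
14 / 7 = 2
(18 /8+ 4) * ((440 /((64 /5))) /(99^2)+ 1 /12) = 15475 /28512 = 0.54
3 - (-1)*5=8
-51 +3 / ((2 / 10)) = -36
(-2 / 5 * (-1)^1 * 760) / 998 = 152 / 499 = 0.30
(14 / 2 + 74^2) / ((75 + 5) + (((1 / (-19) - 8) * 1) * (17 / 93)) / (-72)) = 68.52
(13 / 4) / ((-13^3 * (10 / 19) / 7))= -0.02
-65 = -65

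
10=10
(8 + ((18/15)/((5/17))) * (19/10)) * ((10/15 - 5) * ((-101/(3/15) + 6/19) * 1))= 245449633/7125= 34449.07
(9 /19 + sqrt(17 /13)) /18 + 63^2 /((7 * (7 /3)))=sqrt(221) /234 + 9235 /38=243.09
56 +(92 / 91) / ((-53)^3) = 758677100 / 13547807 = 56.00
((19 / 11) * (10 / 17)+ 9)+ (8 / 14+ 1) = 15168 / 1309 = 11.59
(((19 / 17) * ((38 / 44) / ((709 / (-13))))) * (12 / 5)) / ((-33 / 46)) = 431756 / 7292065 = 0.06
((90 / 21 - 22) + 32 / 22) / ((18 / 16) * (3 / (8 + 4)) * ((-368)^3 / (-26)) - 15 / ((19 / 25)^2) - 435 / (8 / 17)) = -47005088 / 1555706364597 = -0.00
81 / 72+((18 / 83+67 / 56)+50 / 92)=164727 / 53452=3.08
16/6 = 8/3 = 2.67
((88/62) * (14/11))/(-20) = -14/155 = -0.09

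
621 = 621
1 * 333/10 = 333/10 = 33.30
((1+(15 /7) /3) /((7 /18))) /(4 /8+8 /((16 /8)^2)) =432 /245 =1.76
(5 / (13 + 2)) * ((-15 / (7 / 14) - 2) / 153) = -32 / 459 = -0.07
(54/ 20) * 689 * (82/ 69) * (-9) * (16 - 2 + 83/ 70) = -2432323647/ 8050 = -302152.01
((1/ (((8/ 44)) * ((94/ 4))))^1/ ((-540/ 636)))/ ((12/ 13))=-7579/ 25380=-0.30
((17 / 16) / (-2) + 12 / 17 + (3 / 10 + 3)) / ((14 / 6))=28353 / 19040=1.49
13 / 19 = 0.68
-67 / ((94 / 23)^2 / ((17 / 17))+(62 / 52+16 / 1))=-921518 / 466199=-1.98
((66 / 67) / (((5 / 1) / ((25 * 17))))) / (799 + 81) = 51 / 536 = 0.10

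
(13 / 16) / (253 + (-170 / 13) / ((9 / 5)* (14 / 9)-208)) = 86697 / 27002912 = 0.00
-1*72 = -72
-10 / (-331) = 10 / 331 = 0.03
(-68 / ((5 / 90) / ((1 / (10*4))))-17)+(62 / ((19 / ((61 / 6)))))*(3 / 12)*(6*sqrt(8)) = -238 / 5+1891*sqrt(2) / 19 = 93.15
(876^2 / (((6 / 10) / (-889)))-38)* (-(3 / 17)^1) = 3410986434 / 17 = 200646260.82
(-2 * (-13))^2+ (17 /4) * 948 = 4705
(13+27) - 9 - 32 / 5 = 123 / 5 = 24.60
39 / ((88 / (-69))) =-30.58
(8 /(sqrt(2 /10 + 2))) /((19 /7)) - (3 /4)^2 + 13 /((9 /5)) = 56 * sqrt(55) /209 + 959 /144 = 8.65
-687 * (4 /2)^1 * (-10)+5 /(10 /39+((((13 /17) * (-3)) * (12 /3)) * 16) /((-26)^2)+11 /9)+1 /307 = 814343788 /59251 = 13743.97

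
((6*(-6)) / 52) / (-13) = 9 / 169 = 0.05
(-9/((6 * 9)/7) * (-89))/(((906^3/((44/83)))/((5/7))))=4895/92587838292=0.00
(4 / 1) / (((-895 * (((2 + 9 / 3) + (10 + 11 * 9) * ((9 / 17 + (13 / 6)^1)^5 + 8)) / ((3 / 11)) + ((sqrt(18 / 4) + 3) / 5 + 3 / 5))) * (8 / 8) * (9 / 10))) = -1466435754015309333573960960 / 17762329486898200579576177728728051 + 7313966519968542781440 * sqrt(2) / 17762329486898200579576177728728051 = -0.00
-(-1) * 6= 6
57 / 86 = 0.66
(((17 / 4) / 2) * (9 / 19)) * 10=765 / 76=10.07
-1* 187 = -187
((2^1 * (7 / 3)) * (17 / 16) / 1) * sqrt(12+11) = 23.78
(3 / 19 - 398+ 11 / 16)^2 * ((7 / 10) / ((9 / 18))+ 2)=49561596765 / 92416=536288.05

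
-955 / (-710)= 191 / 142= 1.35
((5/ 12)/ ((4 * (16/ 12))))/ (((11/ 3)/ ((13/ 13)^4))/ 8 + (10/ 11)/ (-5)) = 165/ 584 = 0.28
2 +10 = 12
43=43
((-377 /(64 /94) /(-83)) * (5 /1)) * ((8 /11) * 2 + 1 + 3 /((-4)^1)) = 6644625 /116864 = 56.86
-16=-16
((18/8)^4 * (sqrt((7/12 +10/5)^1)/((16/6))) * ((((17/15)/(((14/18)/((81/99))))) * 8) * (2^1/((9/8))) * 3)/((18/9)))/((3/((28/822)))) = 111537 * sqrt(93)/241120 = 4.46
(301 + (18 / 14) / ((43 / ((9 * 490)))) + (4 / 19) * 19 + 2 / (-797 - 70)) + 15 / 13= 212283832 / 484653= 438.01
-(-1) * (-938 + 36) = -902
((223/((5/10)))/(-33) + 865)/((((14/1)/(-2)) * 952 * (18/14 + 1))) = -28099/502656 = -0.06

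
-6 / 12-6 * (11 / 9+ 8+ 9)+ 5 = -629 / 6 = -104.83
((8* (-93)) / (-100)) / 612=31 / 2550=0.01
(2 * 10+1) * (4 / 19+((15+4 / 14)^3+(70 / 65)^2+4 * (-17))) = 73603.41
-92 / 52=-23 / 13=-1.77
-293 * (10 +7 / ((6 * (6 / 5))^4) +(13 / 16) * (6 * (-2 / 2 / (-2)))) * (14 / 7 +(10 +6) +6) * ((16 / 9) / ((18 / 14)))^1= -42854822549 / 354294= -120958.36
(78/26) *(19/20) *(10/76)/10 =3/80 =0.04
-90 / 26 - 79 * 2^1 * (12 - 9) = -6207 / 13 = -477.46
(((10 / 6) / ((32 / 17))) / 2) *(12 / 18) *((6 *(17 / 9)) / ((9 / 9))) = 1445 / 432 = 3.34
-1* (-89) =89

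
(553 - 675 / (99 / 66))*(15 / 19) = 1545 / 19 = 81.32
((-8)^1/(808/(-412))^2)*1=-2.08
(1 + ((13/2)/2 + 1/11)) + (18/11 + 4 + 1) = 483/44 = 10.98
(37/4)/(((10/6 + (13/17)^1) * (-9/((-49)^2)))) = -1510229/1488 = -1014.94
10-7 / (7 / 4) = 6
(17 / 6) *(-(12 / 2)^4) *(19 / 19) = -3672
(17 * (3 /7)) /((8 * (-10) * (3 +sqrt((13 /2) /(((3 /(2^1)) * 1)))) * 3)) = -153 /7840 +17 * sqrt(39) /7840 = -0.01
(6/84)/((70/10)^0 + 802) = 1/11242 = 0.00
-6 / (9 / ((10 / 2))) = -10 / 3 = -3.33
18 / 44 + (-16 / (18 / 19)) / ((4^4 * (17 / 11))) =19733 / 53856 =0.37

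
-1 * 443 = -443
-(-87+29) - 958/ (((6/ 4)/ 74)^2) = -20983510/ 9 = -2331501.11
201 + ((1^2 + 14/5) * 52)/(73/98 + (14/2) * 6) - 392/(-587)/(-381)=963187756103/4684286415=205.62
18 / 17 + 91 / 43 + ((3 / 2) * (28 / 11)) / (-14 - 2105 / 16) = 3468851 / 1101617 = 3.15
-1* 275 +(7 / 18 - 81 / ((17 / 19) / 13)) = -444157 / 306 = -1451.49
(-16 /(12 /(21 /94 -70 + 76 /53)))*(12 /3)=2723864 /7473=364.49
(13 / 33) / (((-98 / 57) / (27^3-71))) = -2422082 / 539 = -4493.66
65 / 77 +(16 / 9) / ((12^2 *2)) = 10607 / 12474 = 0.85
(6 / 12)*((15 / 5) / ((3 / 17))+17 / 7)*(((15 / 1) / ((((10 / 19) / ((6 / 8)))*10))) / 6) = 969 / 280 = 3.46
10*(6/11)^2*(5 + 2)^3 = 123480/121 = 1020.50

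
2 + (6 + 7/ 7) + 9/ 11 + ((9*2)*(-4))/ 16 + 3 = 183/ 22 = 8.32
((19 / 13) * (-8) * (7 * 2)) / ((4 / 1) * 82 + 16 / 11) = -0.50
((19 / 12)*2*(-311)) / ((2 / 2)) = -5909 / 6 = -984.83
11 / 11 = 1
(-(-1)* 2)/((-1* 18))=-1/9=-0.11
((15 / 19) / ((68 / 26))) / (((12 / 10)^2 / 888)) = 60125 / 323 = 186.15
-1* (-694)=694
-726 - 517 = -1243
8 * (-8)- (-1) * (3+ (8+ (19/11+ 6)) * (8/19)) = -11365/209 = -54.38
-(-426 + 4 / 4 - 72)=497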